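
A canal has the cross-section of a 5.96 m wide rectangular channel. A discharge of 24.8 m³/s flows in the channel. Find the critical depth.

y_c = 1.21 m

For a rectangular channel, critical depth y_c = (q²/g)^(1/3) where q = Q/b = 24.8/5.96 = 4.161 m²/s.
So y_c = (4.161²/9.81)^(1/3) = 1.21 m.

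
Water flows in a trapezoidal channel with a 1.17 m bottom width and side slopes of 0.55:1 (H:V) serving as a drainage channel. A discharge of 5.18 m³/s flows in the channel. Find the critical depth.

At critical depth, Q² T / (g A³) = 1, i.e. A³/T = Q²/g = 5.18²/9.81 = 2.735.
Trying y = 1.19 m: A³/T = 4.129 — high.
Trying y = 0.89 m: A³/T = 1.499 — low.
Trying y = 1.06 m: A³/T = 2.747 — ≈ 2.735.

y_c = 1.06 m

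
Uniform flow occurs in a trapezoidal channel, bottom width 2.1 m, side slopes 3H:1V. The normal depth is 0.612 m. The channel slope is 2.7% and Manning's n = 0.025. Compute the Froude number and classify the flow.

With bottom width b = 2.1 m and side slope z = 3: A = (b + zy)y = (2.1 + 3×0.612)×0.612 = 2.409 m²; P = b + 2y√(1+z²) = 2.1 + 2×0.612×3.162 = 5.971 m.
Hydraulic radius R = A/P = 2.409/5.971 = 0.4034 m.
V = (1/n) R^(2/3) √S = (1/0.025) × 0.4034^(2/3) × √0.027 = 3.589 m/s. Hydraulic depth D_h = A/T = 2.409/5.772 = 0.4173 m.
Froude number Fr = V/√(g·D_h) = 3.589/√(9.81×0.4173) = 1.77, which is greater than 1, so the flow is supercritical.

supercritical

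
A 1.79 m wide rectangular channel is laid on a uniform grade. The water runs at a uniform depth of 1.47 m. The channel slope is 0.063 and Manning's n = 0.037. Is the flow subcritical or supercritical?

Flow area A = b·y = 1.79 × 1.47 = 2.631 m². Wetted perimeter P = b + 2y = 1.79 + 2×1.47 = 4.73 m.
Hydraulic radius R = A/P = 2.631/4.73 = 0.5563 m.
V = (1/n) R^(2/3) √S = (1/0.037) × 0.5563^(2/3) × √0.063 = 4.589 m/s. Hydraulic depth D_h = A/T = 2.631/1.79 = 1.47 m.
Froude number Fr = V/√(g·D_h) = 4.589/√(9.81×1.47) = 1.21, which is greater than 1, so the flow is supercritical.

supercritical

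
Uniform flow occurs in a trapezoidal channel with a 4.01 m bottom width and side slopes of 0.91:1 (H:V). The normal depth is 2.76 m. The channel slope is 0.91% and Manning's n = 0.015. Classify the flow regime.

supercritical

With bottom width b = 4.01 m and side slope z = 0.91: A = (b + zy)y = (4.01 + 0.91×2.76)×2.76 = 18 m²; P = b + 2y√(1+z²) = 4.01 + 2×2.76×1.352 = 11.47 m.
Hydraulic radius R = A/P = 18/11.47 = 1.569 m.
V = (1/n) R^(2/3) √S = (1/0.015) × 1.569^(2/3) × √0.0091 = 8.586 m/s. Hydraulic depth D_h = A/T = 18/9.033 = 1.993 m.
Froude number Fr = V/√(g·D_h) = 8.586/√(9.81×1.993) = 1.94, which is greater than 1, so the flow is supercritical.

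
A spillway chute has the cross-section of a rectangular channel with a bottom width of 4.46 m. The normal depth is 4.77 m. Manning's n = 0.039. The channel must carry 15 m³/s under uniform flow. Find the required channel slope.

S = 0.000433

Flow area A = b·y = 4.46 × 4.77 = 21.27 m². Wetted perimeter P = b + 2y = 4.46 + 2×4.77 = 14 m.
Hydraulic radius R = A/P = 21.27/14 = 1.52 m.
From Manning's equation, S = [nQ / (1 A R^(2/3))]² = [0.039 × 15 / (1 × 21.27 × 1.52^(2/3))]² = 0.000433.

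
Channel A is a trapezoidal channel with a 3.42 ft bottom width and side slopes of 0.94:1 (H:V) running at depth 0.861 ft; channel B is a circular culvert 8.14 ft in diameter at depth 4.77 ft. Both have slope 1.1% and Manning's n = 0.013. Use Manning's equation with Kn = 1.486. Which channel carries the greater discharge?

Channel A: With bottom width b = 3.42 ft and side slope z = 0.94: A = (b + zy)y = (3.42 + 0.94×0.861)×0.861 = 3.641 ft²; P = b + 2y√(1+z²) = 3.42 + 2×0.861×1.372 = 5.783 ft. Hydraulic radius R = A/P = 3.641/5.783 = 0.6296 ft. Q_A = (1.486/0.013)·3.641·0.6296^(2/3)·√0.011 = 32.07 ft³/s.
Channel B: For a circular section of diameter D = 8.14 ft at depth y = 4.77 ft, the central angle is θ = 2 arccos(1 − 2y/D) = 3.487 rad. Then A = (D²/8)(θ − sin θ) = 31.69 ft² and P = Dθ/2 = 14.19 ft. Hydraulic radius R = A/P = 31.69/14.19 = 2.233 ft. Q_B = (1.486/0.013)·31.69·2.233^(2/3)·√0.011 = 649 ft³/s.
Q_A = 32.07 ft³/s vs Q_B = 649 ft³/s, so channel B carries more.

channel B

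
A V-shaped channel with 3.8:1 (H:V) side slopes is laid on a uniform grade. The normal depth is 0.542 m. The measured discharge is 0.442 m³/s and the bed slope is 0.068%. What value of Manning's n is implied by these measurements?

n = 0.027

For a triangular section with side slope z = 3.8: A = zy² = 3.8×0.542² = 1.116 m²; P = 2y√(1+z²) = 2×0.542×3.929 = 4.259 m.
Hydraulic radius R = A/P = 1.116/4.259 = 0.2621 m.
Rearranging Manning's equation: n = (1/Q) A R^(2/3) S^(1/2) = (1/0.442) × 1.116 × 0.2621^(2/3) × √0.00068 = 0.027.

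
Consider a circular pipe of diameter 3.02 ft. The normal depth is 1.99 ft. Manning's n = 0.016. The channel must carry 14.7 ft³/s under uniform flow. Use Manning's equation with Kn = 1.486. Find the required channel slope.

S = 0.00119

For a circular section of diameter D = 3.02 ft at depth y = 1.99 ft, the central angle is θ = 2 arccos(1 − 2y/D) = 3.789 rad. Then A = (D²/8)(θ − sin θ) = 5.006 ft² and P = Dθ/2 = 5.721 ft.
Hydraulic radius R = A/P = 5.006/5.721 = 0.8751 ft.
From Manning's equation, S = [nQ / (1.486 A R^(2/3))]² = [0.016 × 14.7 / (1.486 × 5.006 × 0.8751^(2/3))]² = 0.00119.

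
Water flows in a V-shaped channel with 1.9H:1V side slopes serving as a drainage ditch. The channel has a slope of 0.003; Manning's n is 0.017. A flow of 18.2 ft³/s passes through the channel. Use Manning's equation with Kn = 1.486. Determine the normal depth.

y_n = 1.59 ft

Manning's equation rearranged: A R^(2/3) = nQ / (1.486·√S) = 0.017 × 18.2 / (1.486 × √0.003) = 3.801.
At y = 1.42 ft: A R^(2/3) = 2.81 — low.
At y = 2.01 ft: A R^(2/3) = 7.099 — high.
At y = 1.59 ft: A R^(2/3) = 3.8 — ≈ 3.801.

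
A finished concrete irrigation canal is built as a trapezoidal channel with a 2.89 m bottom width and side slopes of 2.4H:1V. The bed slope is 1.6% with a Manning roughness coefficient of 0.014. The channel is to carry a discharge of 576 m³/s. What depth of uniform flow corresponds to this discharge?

Manning's equation rearranged: A R^(2/3) = nQ / (1·√S) = 0.014 × 576 / (√0.016) = 63.75.
Trying y = 4.36 m: A R^(2/3) = 100.8 — too large.
Trying y = 2.71 m: A R^(2/3) = 33.35 — too small.
Trying y = 3.59 m: A R^(2/3) = 63.72 — ≈ 63.75.

y_n = 3.59 m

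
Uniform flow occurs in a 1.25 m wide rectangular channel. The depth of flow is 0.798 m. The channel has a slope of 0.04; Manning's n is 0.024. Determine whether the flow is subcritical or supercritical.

supercritical

Flow area A = b·y = 1.25 × 0.798 = 0.9975 m². Wetted perimeter P = b + 2y = 1.25 + 2×0.798 = 2.846 m.
Hydraulic radius R = A/P = 0.9975/2.846 = 0.3505 m.
V = (1/n) R^(2/3) √S = (1/0.024) × 0.3505^(2/3) × √0.04 = 4.143 m/s. Hydraulic depth D_h = A/T = 0.9975/1.25 = 0.798 m.
Froude number Fr = V/√(g·D_h) = 4.143/√(9.81×0.798) = 1.48, which is greater than 1, so the flow is supercritical.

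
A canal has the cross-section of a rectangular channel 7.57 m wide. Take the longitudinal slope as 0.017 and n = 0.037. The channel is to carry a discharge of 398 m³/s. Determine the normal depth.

Manning's equation rearranged: A R^(2/3) = nQ / (1·√S) = 0.037 × 398 / (√0.017) = 112.9.
Try y = 6.22 m: A R^(2/3) = 83.3 — too small.
Try y = 9.86 m: A R^(2/3) = 146 — too large.
Try y = 7.96 m: A R^(2/3) = 112.9 — close enough.

y_n = 7.96 m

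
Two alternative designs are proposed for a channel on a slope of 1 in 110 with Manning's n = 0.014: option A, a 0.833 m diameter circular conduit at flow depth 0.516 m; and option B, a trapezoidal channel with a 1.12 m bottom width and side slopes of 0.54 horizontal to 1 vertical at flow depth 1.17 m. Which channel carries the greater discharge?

Channel A: For a circular section of diameter D = 0.833 m at depth y = 0.516 m, the central angle is θ = 2 arccos(1 − 2y/D) = 3.624 rad. Then A = (D²/8)(θ − sin θ) = 0.3546 m² and P = Dθ/2 = 1.509 m. Hydraulic radius R = A/P = 0.3546/1.509 = 0.2349 m. Q_A = (1/0.014)·0.3546·0.2349^(2/3)·√0.009091 = 0.9194 m³/s.
Channel B: With bottom width b = 1.12 m and side slope z = 0.54: A = (b + zy)y = (1.12 + 0.54×1.17)×1.17 = 2.05 m²; P = b + 2y√(1+z²) = 1.12 + 2×1.17×1.136 = 3.779 m. Hydraulic radius R = A/P = 2.05/3.779 = 0.5423 m. Q_B = (1/0.014)·2.05·0.5423^(2/3)·√0.009091 = 9.283 m³/s.
Q_A = 0.9194 m³/s vs Q_B = 9.283 m³/s, so channel B carries more.

channel B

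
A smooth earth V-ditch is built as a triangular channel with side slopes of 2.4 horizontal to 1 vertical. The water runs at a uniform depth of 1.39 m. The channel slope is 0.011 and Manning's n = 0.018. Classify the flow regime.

supercritical

For a triangular section with side slope z = 2.4: A = zy² = 2.4×1.39² = 4.637 m²; P = 2y√(1+z²) = 2×1.39×2.6 = 7.228 m.
Hydraulic radius R = A/P = 4.637/7.228 = 0.6415 m.
V = (1/n) R^(2/3) √S = (1/0.018) × 0.6415^(2/3) × √0.011 = 4.334 m/s. Hydraulic depth D_h = A/T = 4.637/6.672 = 0.695 m.
Froude number Fr = V/√(g·D_h) = 4.334/√(9.81×0.695) = 1.66, which is greater than 1, so the flow is supercritical.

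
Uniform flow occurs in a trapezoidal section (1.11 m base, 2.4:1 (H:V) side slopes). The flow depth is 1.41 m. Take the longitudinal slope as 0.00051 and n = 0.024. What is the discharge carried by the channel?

With bottom width b = 1.11 m and side slope z = 2.4: A = (b + zy)y = (1.11 + 2.4×1.41)×1.41 = 6.337 m²; P = b + 2y√(1+z²) = 1.11 + 2×1.41×2.6 = 8.442 m.
Hydraulic radius R = A/P = 6.337/8.442 = 0.7506 m.
Manning's equation: Q = (1/n) A R^(2/3) S^(1/2) = (1/0.024) × 6.337 × 0.7506^(2/3) × 0.00051^(1/2) = 4.92 m³/s.

Q = 4.92 m³/s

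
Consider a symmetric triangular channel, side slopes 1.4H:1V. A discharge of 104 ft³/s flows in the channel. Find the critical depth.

y_c = 3.21 ft

At critical depth, Q² T / (g A³) = 1, i.e. A³/T = Q²/g = 104²/32.2 = 335.9.
Try y = 2.63 ft: A³/T = 123.3 — too small.
Try y = 3.73 ft: A³/T = 707.6 — too large.
Try y = 3.21 ft: A³/T = 334 — ≈ 335.9.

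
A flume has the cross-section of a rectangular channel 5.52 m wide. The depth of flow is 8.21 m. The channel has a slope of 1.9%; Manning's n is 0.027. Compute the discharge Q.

Q = 375 m³/s

Flow area A = b·y = 5.52 × 8.21 = 45.32 m². Wetted perimeter P = b + 2y = 5.52 + 2×8.21 = 21.94 m.
Hydraulic radius R = A/P = 45.32/21.94 = 2.066 m.
Manning's equation: Q = (1/n) A R^(2/3) S^(1/2) = (1/0.027) × 45.32 × 2.066^(2/3) × 0.019^(1/2) = 375 m³/s.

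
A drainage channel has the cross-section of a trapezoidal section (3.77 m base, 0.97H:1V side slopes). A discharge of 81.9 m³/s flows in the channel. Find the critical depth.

At critical depth, Q² T / (g A³) = 1, i.e. A³/T = Q²/g = 81.9²/9.81 = 683.8.
At y = 2.55 m: A³/T = 463 — low.
At y = 3.23 m: A³/T = 1105 — high.
At y = 2.84 m: A³/T = 685.7 — matches.

y_c = 2.84 m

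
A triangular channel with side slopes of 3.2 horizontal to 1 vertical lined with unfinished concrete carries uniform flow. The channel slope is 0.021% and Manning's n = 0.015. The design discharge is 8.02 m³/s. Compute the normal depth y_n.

Manning's equation rearranged: A R^(2/3) = nQ / (1·√S) = 0.015 × 8.02 / (√0.00021) = 8.301.
Trying y = 1.34 m: A R^(2/3) = 4.265 — short.
Trying y = 2.08 m: A R^(2/3) = 13.78 — over.
Trying y = 1.72 m: A R^(2/3) = 8.299 — close enough.

y_n = 1.72 m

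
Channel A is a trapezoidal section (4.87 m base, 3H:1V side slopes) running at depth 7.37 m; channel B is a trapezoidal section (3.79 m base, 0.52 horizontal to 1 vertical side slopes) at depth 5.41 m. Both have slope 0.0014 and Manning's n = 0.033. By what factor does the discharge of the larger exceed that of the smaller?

8.02

Channel A: With bottom width b = 4.87 m and side slope z = 3: A = (b + zy)y = (4.87 + 3×7.37)×7.37 = 198.8 m²; P = b + 2y√(1+z²) = 4.87 + 2×7.37×3.162 = 51.48 m. Hydraulic radius R = A/P = 198.8/51.48 = 3.862 m. Q_A = (1/0.033)·198.8·3.862^(2/3)·√0.0014 = 555 m³/s.
Channel B: With bottom width b = 3.79 m and side slope z = 0.52: A = (b + zy)y = (3.79 + 0.52×5.41)×5.41 = 35.72 m²; P = b + 2y√(1+z²) = 3.79 + 2×5.41×1.127 = 15.99 m. Hydraulic radius R = A/P = 35.72/15.99 = 2.235 m. Q_B = (1/0.033)·35.72·2.235^(2/3)·√0.0014 = 69.23 m³/s.
The larger discharge is 555 m³/s and the smaller is 69.23 m³/s; the ratio is 8.02.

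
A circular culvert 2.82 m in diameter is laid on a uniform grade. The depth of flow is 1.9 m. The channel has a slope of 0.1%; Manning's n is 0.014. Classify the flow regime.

For a circular section of diameter D = 2.82 m at depth y = 1.9 m, the central angle is θ = 2 arccos(1 − 2y/D) = 3.851 rad. Then A = (D²/8)(θ − sin θ) = 4.476 m² and P = Dθ/2 = 5.431 m.
Hydraulic radius R = A/P = 4.476/5.431 = 0.8243 m.
V = (1/n) R^(2/3) √S = (1/0.014) × 0.8243^(2/3) × √0.001 = 1.986 m/s. Hydraulic depth D_h = A/T = 4.476/2.644 = 1.693 m.
Froude number Fr = V/√(g·D_h) = 1.986/√(9.81×1.693) = 0.487, which is less than 1, so the flow is subcritical.

subcritical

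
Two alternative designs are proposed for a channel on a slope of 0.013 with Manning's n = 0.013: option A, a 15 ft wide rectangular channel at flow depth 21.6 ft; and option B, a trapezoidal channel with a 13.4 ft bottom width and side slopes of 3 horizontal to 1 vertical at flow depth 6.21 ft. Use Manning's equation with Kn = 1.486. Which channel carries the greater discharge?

channel A

Channel A: Flow area A = b·y = 15 × 21.6 = 324 ft². Wetted perimeter P = b + 2y = 15 + 2×21.6 = 58.2 ft. Hydraulic radius R = A/P = 324/58.2 = 5.567 ft. Q_A = (1.486/0.013)·324·5.567^(2/3)·√0.013 = 13260 ft³/s.
Channel B: With bottom width b = 13.4 ft and side slope z = 3: A = (b + zy)y = (13.4 + 3×6.21)×6.21 = 198.9 ft²; P = b + 2y√(1+z²) = 13.4 + 2×6.21×3.162 = 52.68 ft. Hydraulic radius R = A/P = 198.9/52.68 = 3.776 ft. Q_B = (1.486/0.013)·198.9·3.776^(2/3)·√0.013 = 6286 ft³/s.
Q_A = 13260 ft³/s vs Q_B = 6286 ft³/s, so channel A carries more.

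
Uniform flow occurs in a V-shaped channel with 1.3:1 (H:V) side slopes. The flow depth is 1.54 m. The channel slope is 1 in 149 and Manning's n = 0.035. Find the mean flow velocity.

For a triangular section with side slope z = 1.3: A = zy² = 1.3×1.54² = 3.083 m²; P = 2y√(1+z²) = 2×1.54×1.64 = 5.052 m.
Hydraulic radius R = A/P = 3.083/5.052 = 0.6103 m.
From Manning's equation, V = (1/n) R^(2/3) S^(1/2) = (1/0.035) × 0.6103^(2/3) × 0.006711^(1/2) = 1.68 m/s.

V = 1.68 m/s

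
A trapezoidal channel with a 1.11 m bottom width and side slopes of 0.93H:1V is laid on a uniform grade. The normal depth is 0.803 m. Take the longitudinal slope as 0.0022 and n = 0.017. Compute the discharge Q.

Q = 2.42 m³/s

With bottom width b = 1.11 m and side slope z = 0.93: A = (b + zy)y = (1.11 + 0.93×0.803)×0.803 = 1.491 m²; P = b + 2y√(1+z²) = 1.11 + 2×0.803×1.366 = 3.303 m.
Hydraulic radius R = A/P = 1.491/3.303 = 0.4514 m.
Manning's equation: Q = (1/n) A R^(2/3) S^(1/2) = (1/0.017) × 1.491 × 0.4514^(2/3) × 0.0022^(1/2) = 2.42 m³/s.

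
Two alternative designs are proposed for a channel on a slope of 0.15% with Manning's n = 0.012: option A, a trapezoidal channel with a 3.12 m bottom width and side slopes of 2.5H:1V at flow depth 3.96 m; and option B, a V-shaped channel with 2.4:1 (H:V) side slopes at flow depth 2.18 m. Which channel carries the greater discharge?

channel A

Channel A: With bottom width b = 3.12 m and side slope z = 2.5: A = (b + zy)y = (3.12 + 2.5×3.96)×3.96 = 51.56 m²; P = b + 2y√(1+z²) = 3.12 + 2×3.96×2.693 = 24.45 m. Hydraulic radius R = A/P = 51.56/24.45 = 2.109 m. Q_A = (1/0.012)·51.56·2.109^(2/3)·√0.0015 = 273.7 m³/s.
Channel B: For a triangular section with side slope z = 2.4: A = zy² = 2.4×2.18² = 11.41 m²; P = 2y√(1+z²) = 2×2.18×2.6 = 11.34 m. Hydraulic radius R = A/P = 11.41/11.34 = 1.006 m. Q_B = (1/0.012)·11.41·1.006^(2/3)·√0.0015 = 36.96 m³/s.
Q_A = 273.7 m³/s vs Q_B = 36.96 m³/s, so channel A carries more.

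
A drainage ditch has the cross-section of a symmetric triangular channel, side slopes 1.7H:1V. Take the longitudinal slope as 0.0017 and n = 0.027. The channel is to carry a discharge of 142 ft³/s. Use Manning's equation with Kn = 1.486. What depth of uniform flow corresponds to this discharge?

Manning's equation rearranged: A R^(2/3) = nQ / (1.486·√S) = 0.027 × 142 / (1.486 × √0.0017) = 62.58.
Trying y = 5.79 ft: A R^(2/3) = 104.8 — high.
Trying y = 3.42 ft: A R^(2/3) = 25.75 — low.
Trying y = 4.77 ft: A R^(2/3) = 62.54 — close enough.

y_n = 4.77 ft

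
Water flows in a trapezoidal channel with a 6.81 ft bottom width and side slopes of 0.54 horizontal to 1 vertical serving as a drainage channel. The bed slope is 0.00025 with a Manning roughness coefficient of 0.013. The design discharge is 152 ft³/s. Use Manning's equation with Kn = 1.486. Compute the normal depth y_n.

Manning's equation rearranged: A R^(2/3) = nQ / (1.486·√S) = 0.013 × 152 / (1.486 × √0.00025) = 84.1.
At y = 5.62 ft: A R^(2/3) = 110.6 — too large.
At y = 4.8 ft: A R^(2/3) = 84.16 — matches.

y_n = 4.8 ft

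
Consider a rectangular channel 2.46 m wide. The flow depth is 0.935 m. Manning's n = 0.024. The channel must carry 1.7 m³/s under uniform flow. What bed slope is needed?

S = 0.000731

Flow area A = b·y = 2.46 × 0.935 = 2.3 m². Wetted perimeter P = b + 2y = 2.46 + 2×0.935 = 4.33 m.
Hydraulic radius R = A/P = 2.3/4.33 = 0.5312 m.
From Manning's equation, S = [nQ / (1 A R^(2/3))]² = [0.024 × 1.7 / (1 × 2.3 × 0.5312^(2/3))]² = 0.000731.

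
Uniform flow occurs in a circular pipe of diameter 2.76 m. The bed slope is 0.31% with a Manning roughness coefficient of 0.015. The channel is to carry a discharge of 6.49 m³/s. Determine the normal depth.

y_n = 1.17 m

Manning's equation rearranged: A R^(2/3) = nQ / (1·√S) = 0.015 × 6.49 / (√0.0031) = 1.748.
At y = 1.41 m: A R^(2/3) = 2.422 — too large.
At y = 1.17 m: A R^(2/3) = 1.749 — close enough.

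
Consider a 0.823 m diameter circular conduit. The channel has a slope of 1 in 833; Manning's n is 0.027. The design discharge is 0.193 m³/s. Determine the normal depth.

Manning's equation rearranged: A R^(2/3) = nQ / (1·√S) = 0.027 × 0.193 / (√0.0012) = 0.1504.
At y = 0.692 m: A R^(2/3) = 0.1895 — too large.
At y = 0.392 m: A R^(2/3) = 0.0853 — too small.
At y = 0.563 m: A R^(2/3) = 0.1506 — matches.

y_n = 0.563 m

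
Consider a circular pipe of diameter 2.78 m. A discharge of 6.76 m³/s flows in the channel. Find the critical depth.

y_c = 1.14 m

At critical depth, Q² T / (g A³) = 1, i.e. A³/T = Q²/g = 6.76²/9.81 = 4.658.
Trying y = 1.35 m: A³/T = 8.994 — too large.
Trying y = 0.848 m: A³/T = 1.504 — too small.
Trying y = 1.14 m: A³/T = 4.708 — matches.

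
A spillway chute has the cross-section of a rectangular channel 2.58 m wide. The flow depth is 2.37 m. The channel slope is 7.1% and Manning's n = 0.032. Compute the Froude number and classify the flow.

Flow area A = b·y = 2.58 × 2.37 = 6.115 m². Wetted perimeter P = b + 2y = 2.58 + 2×2.37 = 7.32 m.
Hydraulic radius R = A/P = 6.115/7.32 = 0.8353 m.
V = (1/n) R^(2/3) √S = (1/0.032) × 0.8353^(2/3) × √0.071 = 7.386 m/s. Hydraulic depth D_h = A/T = 6.115/2.58 = 2.37 m.
Froude number Fr = V/√(g·D_h) = 7.386/√(9.81×2.37) = 1.53, which is greater than 1, so the flow is supercritical.

supercritical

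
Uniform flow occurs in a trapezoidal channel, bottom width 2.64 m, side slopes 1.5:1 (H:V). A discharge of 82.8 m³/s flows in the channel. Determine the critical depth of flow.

At critical depth, Q² T / (g A³) = 1, i.e. A³/T = Q²/g = 82.8²/9.81 = 698.9.
At y = 2 m: A³/T = 166.1 — low.
At y = 3.32 m: A³/T = 1285 — high.
At y = 2.86 m: A³/T = 693.9 — matches.

y_c = 2.86 m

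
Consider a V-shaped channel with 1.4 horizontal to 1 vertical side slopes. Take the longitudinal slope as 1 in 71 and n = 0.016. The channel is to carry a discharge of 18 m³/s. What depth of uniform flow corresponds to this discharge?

Manning's equation rearranged: A R^(2/3) = nQ / (1·√S) = 0.016 × 18 / (√0.01408) = 2.427.
Try y = 1.19 m: A R^(2/3) = 1.222 — too small.
Try y = 1.84 m: A R^(2/3) = 3.908 — too large.
Try y = 1.54 m: A R^(2/3) = 2.431 — ≈ 2.427.

y_n = 1.54 m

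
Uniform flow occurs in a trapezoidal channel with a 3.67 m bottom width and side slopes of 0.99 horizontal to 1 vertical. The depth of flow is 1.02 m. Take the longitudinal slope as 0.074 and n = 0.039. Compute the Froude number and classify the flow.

supercritical

With bottom width b = 3.67 m and side slope z = 0.99: A = (b + zy)y = (3.67 + 0.99×1.02)×1.02 = 4.773 m²; P = b + 2y√(1+z²) = 3.67 + 2×1.02×1.407 = 6.541 m.
Hydraulic radius R = A/P = 4.773/6.541 = 0.7298 m.
V = (1/n) R^(2/3) √S = (1/0.039) × 0.7298^(2/3) × √0.074 = 5.654 m/s. Hydraulic depth D_h = A/T = 4.773/5.69 = 0.839 m.
Froude number Fr = V/√(g·D_h) = 5.654/√(9.81×0.839) = 1.97, which is greater than 1, so the flow is supercritical.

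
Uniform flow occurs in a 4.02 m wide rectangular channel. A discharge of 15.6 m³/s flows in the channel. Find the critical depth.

For a rectangular channel, critical depth y_c = (q²/g)^(1/3) where q = Q/b = 15.6/4.02 = 3.881 m²/s.
So y_c = (3.881²/9.81)^(1/3) = 1.15 m.

y_c = 1.15 m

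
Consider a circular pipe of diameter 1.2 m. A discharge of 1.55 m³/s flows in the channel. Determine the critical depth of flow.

At critical depth, Q² T / (g A³) = 1, i.e. A³/T = Q²/g = 1.55²/9.81 = 0.2449.
Try y = 0.6 m: A³/T = 0.1507 — low.
Try y = 0.753 m: A³/T = 0.3593 — high.
Try y = 0.681 m: A³/T = 0.2444 — ≈ 0.2449.

y_c = 0.681 m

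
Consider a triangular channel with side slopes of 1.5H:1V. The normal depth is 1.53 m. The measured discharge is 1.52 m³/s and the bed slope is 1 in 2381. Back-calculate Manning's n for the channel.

n = 0.035

For a triangular section with side slope z = 1.5: A = zy² = 1.5×1.53² = 3.511 m²; P = 2y√(1+z²) = 2×1.53×1.803 = 5.516 m.
Hydraulic radius R = A/P = 3.511/5.516 = 0.6365 m.
Rearranging Manning's equation: n = (1/Q) A R^(2/3) S^(1/2) = (1/1.52) × 3.511 × 0.6365^(2/3) × √0.00042 = 0.035.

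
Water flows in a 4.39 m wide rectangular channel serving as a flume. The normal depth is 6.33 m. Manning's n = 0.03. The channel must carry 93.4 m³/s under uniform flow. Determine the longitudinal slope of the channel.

Flow area A = b·y = 4.39 × 6.33 = 27.79 m². Wetted perimeter P = b + 2y = 4.39 + 2×6.33 = 17.05 m.
Hydraulic radius R = A/P = 27.79/17.05 = 1.63 m.
From Manning's equation, S = [nQ / (1 A R^(2/3))]² = [0.03 × 93.4 / (1 × 27.79 × 1.63^(2/3))]² = 0.0053.

S = 0.0053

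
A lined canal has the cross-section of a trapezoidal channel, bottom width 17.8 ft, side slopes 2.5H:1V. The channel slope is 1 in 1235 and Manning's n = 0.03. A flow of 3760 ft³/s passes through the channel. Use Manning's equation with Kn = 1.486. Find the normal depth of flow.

y_n = 13.4 ft

Manning's equation rearranged: A R^(2/3) = nQ / (1.486·√S) = 0.03 × 3760 / (1.486 × √0.0008097) = 2668.
Trying y = 16.3 ft: A R^(2/3) = 4141 — high.
Trying y = 11.6 ft: A R^(2/3) = 1942 — low.
Trying y = 13.4 ft: A R^(2/3) = 2667 — close enough.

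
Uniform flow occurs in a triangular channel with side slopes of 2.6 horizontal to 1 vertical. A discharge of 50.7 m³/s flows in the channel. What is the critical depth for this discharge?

y_c = 2.39 m

At critical depth, Q² T / (g A³) = 1, i.e. A³/T = Q²/g = 50.7²/9.81 = 262.
Trying y = 2.11 m: A³/T = 141.4 — low.
Trying y = 2.95 m: A³/T = 755.1 — high.
Trying y = 2.39 m: A³/T = 263.6 — matches.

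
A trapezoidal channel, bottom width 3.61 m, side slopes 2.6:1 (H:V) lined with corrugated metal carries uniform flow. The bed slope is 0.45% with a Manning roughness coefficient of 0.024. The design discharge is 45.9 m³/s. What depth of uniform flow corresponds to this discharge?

Manning's equation rearranged: A R^(2/3) = nQ / (1·√S) = 0.024 × 45.9 / (√0.0045) = 16.42.
At y = 2.07 m: A R^(2/3) = 21.36 — too large.
At y = 1.57 m: A R^(2/3) = 11.89 — too small.
At y = 1.83 m: A R^(2/3) = 16.41 — close enough.

y_n = 1.83 m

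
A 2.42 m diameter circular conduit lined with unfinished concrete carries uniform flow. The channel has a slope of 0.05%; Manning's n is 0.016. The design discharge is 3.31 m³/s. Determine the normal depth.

Manning's equation rearranged: A R^(2/3) = nQ / (1·√S) = 0.016 × 3.31 / (√0.0005) = 2.368.
Trying y = 1.1 m: A R^(2/3) = 1.395 — short.
Trying y = 1.68 m: A R^(2/3) = 2.725 — over.
Trying y = 1.52 m: A R^(2/3) = 2.368 — matches.

y_n = 1.52 m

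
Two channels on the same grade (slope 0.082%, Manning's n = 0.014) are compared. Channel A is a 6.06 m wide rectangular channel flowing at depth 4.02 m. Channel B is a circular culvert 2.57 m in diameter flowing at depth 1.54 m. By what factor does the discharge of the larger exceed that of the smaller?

13.5

Channel A: Flow area A = b·y = 6.06 × 4.02 = 24.36 m². Wetted perimeter P = b + 2y = 6.06 + 2×4.02 = 14.1 m. Hydraulic radius R = A/P = 24.36/14.1 = 1.728 m. Q_A = (1/0.014)·24.36·1.728^(2/3)·√0.00082 = 71.75 m³/s.
Channel B: For a circular section of diameter D = 2.57 m at depth y = 1.54 m, the central angle is θ = 2 arccos(1 − 2y/D) = 3.541 rad. Then A = (D²/8)(θ − sin θ) = 3.245 m² and P = Dθ/2 = 4.55 m. Hydraulic radius R = A/P = 3.245/4.55 = 0.7131 m. Q_B = (1/0.014)·3.245·0.7131^(2/3)·√0.00082 = 5.297 m³/s.
The larger discharge is 71.75 m³/s and the smaller is 5.297 m³/s; the ratio is 13.5.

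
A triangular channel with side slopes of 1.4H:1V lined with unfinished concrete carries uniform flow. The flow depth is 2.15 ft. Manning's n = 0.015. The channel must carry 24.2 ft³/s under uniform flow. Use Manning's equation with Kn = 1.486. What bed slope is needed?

S = 0.0017

For a triangular section with side slope z = 1.4: A = zy² = 1.4×2.15² = 6.471 ft²; P = 2y√(1+z²) = 2×2.15×1.72 = 7.398 ft.
Hydraulic radius R = A/P = 6.471/7.398 = 0.8748 ft.
From Manning's equation, S = [nQ / (1.486 A R^(2/3))]² = [0.015 × 24.2 / (1.486 × 6.471 × 0.8748^(2/3))]² = 0.0017.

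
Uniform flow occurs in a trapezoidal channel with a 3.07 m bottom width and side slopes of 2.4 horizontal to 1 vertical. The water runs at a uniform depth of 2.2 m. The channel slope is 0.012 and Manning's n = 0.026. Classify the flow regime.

With bottom width b = 3.07 m and side slope z = 2.4: A = (b + zy)y = (3.07 + 2.4×2.2)×2.2 = 18.37 m²; P = b + 2y√(1+z²) = 3.07 + 2×2.2×2.6 = 14.51 m.
Hydraulic radius R = A/P = 18.37/14.51 = 1.266 m.
V = (1/n) R^(2/3) √S = (1/0.026) × 1.266^(2/3) × √0.012 = 4.931 m/s. Hydraulic depth D_h = A/T = 18.37/13.63 = 1.348 m.
Froude number Fr = V/√(g·D_h) = 4.931/√(9.81×1.348) = 1.36, which is greater than 1, so the flow is supercritical.

supercritical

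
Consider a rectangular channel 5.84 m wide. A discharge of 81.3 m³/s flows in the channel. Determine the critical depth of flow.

For a rectangular channel, critical depth y_c = (q²/g)^(1/3) where q = Q/b = 81.3/5.84 = 13.92 m²/s.
So y_c = (13.92²/9.81)^(1/3) = 2.7 m.

y_c = 2.7 m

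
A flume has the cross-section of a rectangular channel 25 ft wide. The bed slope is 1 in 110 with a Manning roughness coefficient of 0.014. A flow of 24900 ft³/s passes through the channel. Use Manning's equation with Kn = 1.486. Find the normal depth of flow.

y_n = 24.1 ft

Manning's equation rearranged: A R^(2/3) = nQ / (1.486·√S) = 0.014 × 24900 / (1.486 × √0.009091) = 2460.
At y = 27.3 ft: A R^(2/3) = 2859 — too large.
At y = 18.7 ft: A R^(2/3) = 1790 — too small.
At y = 24.1 ft: A R^(2/3) = 2456 — matches.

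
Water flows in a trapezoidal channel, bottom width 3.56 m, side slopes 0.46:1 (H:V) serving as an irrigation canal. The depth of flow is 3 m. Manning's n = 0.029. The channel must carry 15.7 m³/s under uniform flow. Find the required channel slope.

S = 0.000571

With bottom width b = 3.56 m and side slope z = 0.46: A = (b + zy)y = (3.56 + 0.46×3)×3 = 14.82 m²; P = b + 2y√(1+z²) = 3.56 + 2×3×1.101 = 10.16 m.
Hydraulic radius R = A/P = 14.82/10.16 = 1.458 m.
From Manning's equation, S = [nQ / (1 A R^(2/3))]² = [0.029 × 15.7 / (1 × 14.82 × 1.458^(2/3))]² = 0.000571.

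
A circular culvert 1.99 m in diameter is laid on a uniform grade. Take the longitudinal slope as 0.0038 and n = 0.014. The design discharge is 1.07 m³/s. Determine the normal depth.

Manning's equation rearranged: A R^(2/3) = nQ / (1·√S) = 0.014 × 1.07 / (√0.0038) = 0.243.
Trying y = 0.521 m: A R^(2/3) = 0.2931 — too large.
Trying y = 0.421 m: A R^(2/3) = 0.1916 — too small.
Trying y = 0.474 m: A R^(2/3) = 0.243 — close enough.

y_n = 0.474 m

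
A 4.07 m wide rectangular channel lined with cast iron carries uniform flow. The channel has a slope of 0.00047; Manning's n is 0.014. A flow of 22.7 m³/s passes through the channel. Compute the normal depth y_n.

y_n = 3.13 m

Manning's equation rearranged: A R^(2/3) = nQ / (1·√S) = 0.014 × 22.7 / (√0.00047) = 14.66.
At y = 2.28 m: A R^(2/3) = 9.74 — short.
At y = 3.77 m: A R^(2/3) = 18.48 — over.
At y = 3.13 m: A R^(2/3) = 14.65 — matches.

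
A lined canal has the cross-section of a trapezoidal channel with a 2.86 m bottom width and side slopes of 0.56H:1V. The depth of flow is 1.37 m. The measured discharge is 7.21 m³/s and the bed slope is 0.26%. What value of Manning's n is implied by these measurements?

With bottom width b = 2.86 m and side slope z = 0.56: A = (b + zy)y = (2.86 + 0.56×1.37)×1.37 = 4.969 m²; P = b + 2y√(1+z²) = 2.86 + 2×1.37×1.146 = 6 m.
Hydraulic radius R = A/P = 4.969/6 = 0.8282 m.
Rearranging Manning's equation: n = (1/Q) A R^(2/3) S^(1/2) = (1/7.21) × 4.969 × 0.8282^(2/3) × √0.0026 = 0.031.

n = 0.031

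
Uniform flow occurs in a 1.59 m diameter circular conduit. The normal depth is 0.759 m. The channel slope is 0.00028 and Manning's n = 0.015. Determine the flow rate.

Q = 0.553 m³/s

For a circular section of diameter D = 1.59 m at depth y = 0.759 m, the central angle is θ = 2 arccos(1 − 2y/D) = 3.051 rad. Then A = (D²/8)(θ − sin θ) = 0.9356 m² and P = Dθ/2 = 2.426 m.
Hydraulic radius R = A/P = 0.9356/2.426 = 0.3857 m.
Manning's equation: Q = (1/n) A R^(2/3) S^(1/2) = (1/0.015) × 0.9356 × 0.3857^(2/3) × 0.00028^(1/2) = 0.553 m³/s.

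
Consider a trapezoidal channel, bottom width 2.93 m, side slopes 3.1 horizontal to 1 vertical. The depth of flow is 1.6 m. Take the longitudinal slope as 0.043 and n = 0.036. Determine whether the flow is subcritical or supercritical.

supercritical

With bottom width b = 2.93 m and side slope z = 3.1: A = (b + zy)y = (2.93 + 3.1×1.6)×1.6 = 12.62 m²; P = b + 2y√(1+z²) = 2.93 + 2×1.6×3.257 = 13.35 m.
Hydraulic radius R = A/P = 12.62/13.35 = 0.9454 m.
V = (1/n) R^(2/3) √S = (1/0.036) × 0.9454^(2/3) × √0.043 = 5.548 m/s. Hydraulic depth D_h = A/T = 12.62/12.85 = 0.9824 m.
Froude number Fr = V/√(g·D_h) = 5.548/√(9.81×0.9824) = 1.79, which is greater than 1, so the flow is supercritical.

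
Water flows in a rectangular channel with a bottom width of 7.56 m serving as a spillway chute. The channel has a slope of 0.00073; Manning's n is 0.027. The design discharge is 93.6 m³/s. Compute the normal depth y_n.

Manning's equation rearranged: A R^(2/3) = nQ / (1·√S) = 0.027 × 93.6 / (√0.00073) = 93.54.
At y = 6.02 m: A R^(2/3) = 79.8 — too small.
At y = 8.16 m: A R^(2/3) = 116.1 — too large.
At y = 6.84 m: A R^(2/3) = 93.58 — matches.

y_n = 6.84 m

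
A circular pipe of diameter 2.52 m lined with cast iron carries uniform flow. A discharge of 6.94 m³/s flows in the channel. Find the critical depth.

y_c = 1.19 m

At critical depth, Q² T / (g A³) = 1, i.e. A³/T = Q²/g = 6.94²/9.81 = 4.91.
At y = 1.46 m: A³/T = 10.8 — over.
At y = 0.865 m: A³/T = 1.453 — short.
At y = 1.19 m: A³/T = 4.947 — ≈ 4.91.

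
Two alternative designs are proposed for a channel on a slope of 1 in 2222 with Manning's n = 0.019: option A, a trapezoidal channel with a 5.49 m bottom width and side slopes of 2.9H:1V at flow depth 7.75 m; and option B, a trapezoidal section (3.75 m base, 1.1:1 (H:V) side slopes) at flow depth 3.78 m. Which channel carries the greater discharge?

Channel A: With bottom width b = 5.49 m and side slope z = 2.9: A = (b + zy)y = (5.49 + 2.9×7.75)×7.75 = 216.7 m²; P = b + 2y√(1+z²) = 5.49 + 2×7.75×3.068 = 53.04 m. Hydraulic radius R = A/P = 216.7/53.04 = 4.086 m. Q_A = (1/0.019)·216.7·4.086^(2/3)·√0.00045 = 618.5 m³/s.
Channel B: With bottom width b = 3.75 m and side slope z = 1.1: A = (b + zy)y = (3.75 + 1.1×3.78)×3.78 = 29.89 m²; P = b + 2y√(1+z²) = 3.75 + 2×3.78×1.487 = 14.99 m. Hydraulic radius R = A/P = 29.89/14.99 = 1.994 m. Q_B = (1/0.019)·29.89·1.994^(2/3)·√0.00045 = 52.88 m³/s.
Q_A = 618.5 m³/s vs Q_B = 52.88 m³/s, so channel A carries more.

channel A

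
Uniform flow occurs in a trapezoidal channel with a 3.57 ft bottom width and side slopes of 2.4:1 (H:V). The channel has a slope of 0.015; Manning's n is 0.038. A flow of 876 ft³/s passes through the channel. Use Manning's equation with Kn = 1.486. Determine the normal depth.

Manning's equation rearranged: A R^(2/3) = nQ / (1.486·√S) = 0.038 × 876 / (1.486 × √0.015) = 182.9.
Trying y = 4.36 ft: A R^(2/3) = 107.6 — low.
Trying y = 5.96 ft: A R^(2/3) = 225.6 — high.
Trying y = 5.46 ft: A R^(2/3) = 182.9 — matches.

y_n = 5.46 ft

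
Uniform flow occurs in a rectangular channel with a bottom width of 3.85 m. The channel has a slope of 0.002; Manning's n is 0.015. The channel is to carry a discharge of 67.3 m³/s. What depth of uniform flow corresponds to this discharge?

y_n = 4.75 m

Manning's equation rearranged: A R^(2/3) = nQ / (1·√S) = 0.015 × 67.3 / (√0.002) = 22.57.
Trying y = 3.5 m: A R^(2/3) = 15.57 — too small.
Trying y = 5.84 m: A R^(2/3) = 28.77 — too large.
Trying y = 4.75 m: A R^(2/3) = 22.56 — close enough.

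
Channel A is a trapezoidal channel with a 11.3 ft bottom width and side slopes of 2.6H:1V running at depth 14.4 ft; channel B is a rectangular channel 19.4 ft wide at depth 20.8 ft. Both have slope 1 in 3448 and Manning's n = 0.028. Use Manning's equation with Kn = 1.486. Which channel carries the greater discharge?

channel A

Channel A: With bottom width b = 11.3 ft and side slope z = 2.6: A = (b + zy)y = (11.3 + 2.6×14.4)×14.4 = 701.9 ft²; P = b + 2y√(1+z²) = 11.3 + 2×14.4×2.786 = 91.53 ft. Hydraulic radius R = A/P = 701.9/91.53 = 7.668 ft. Q_A = (1.486/0.028)·701.9·7.668^(2/3)·√0.00029 = 2467 ft³/s.
Channel B: Flow area A = b·y = 19.4 × 20.8 = 403.5 ft². Wetted perimeter P = b + 2y = 19.4 + 2×20.8 = 61 ft. Hydraulic radius R = A/P = 403.5/61 = 6.615 ft. Q_B = (1.486/0.028)·403.5·6.615^(2/3)·√0.00029 = 1285 ft³/s.
Q_A = 2467 ft³/s vs Q_B = 1285 ft³/s, so channel A carries more.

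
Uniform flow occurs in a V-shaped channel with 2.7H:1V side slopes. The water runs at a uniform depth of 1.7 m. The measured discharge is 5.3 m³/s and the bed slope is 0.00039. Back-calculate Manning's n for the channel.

n = 0.025

For a triangular section with side slope z = 2.7: A = zy² = 2.7×1.7² = 7.803 m²; P = 2y√(1+z²) = 2×1.7×2.879 = 9.789 m.
Hydraulic radius R = A/P = 7.803/9.789 = 0.7971 m.
Rearranging Manning's equation: n = (1/Q) A R^(2/3) S^(1/2) = (1/5.3) × 7.803 × 0.7971^(2/3) × √0.00039 = 0.025.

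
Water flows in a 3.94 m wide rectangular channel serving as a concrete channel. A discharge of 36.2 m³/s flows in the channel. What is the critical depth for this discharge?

For a rectangular channel, critical depth y_c = (q²/g)^(1/3) where q = Q/b = 36.2/3.94 = 9.188 m²/s.
So y_c = (9.188²/9.81)^(1/3) = 2.05 m.

y_c = 2.05 m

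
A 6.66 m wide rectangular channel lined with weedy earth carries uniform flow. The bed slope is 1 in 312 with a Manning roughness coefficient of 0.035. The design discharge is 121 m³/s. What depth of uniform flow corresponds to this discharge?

y_n = 6.61 m

Manning's equation rearranged: A R^(2/3) = nQ / (1·√S) = 0.035 × 121 / (√0.003205) = 74.81.
At y = 5.58 m: A R^(2/3) = 60.66 — too small.
At y = 7.71 m: A R^(2/3) = 90.13 — too large.
At y = 6.61 m: A R^(2/3) = 74.79 — close enough.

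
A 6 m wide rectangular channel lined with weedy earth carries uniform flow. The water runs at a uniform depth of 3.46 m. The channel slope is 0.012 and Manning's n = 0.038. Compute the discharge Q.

Q = 82.1 m³/s

Flow area A = b·y = 6 × 3.46 = 20.76 m². Wetted perimeter P = b + 2y = 6 + 2×3.46 = 12.92 m.
Hydraulic radius R = A/P = 20.76/12.92 = 1.607 m.
Manning's equation: Q = (1/n) A R^(2/3) S^(1/2) = (1/0.038) × 20.76 × 1.607^(2/3) × 0.012^(1/2) = 82.1 m³/s.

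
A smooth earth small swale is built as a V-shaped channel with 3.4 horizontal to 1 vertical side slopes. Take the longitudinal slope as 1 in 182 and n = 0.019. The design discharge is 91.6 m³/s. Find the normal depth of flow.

y_n = 2.48 m

Manning's equation rearranged: A R^(2/3) = nQ / (1·√S) = 0.019 × 91.6 / (√0.005495) = 23.48.
Try y = 1.95 m: A R^(2/3) = 12.37 — too small.
Try y = 2.48 m: A R^(2/3) = 23.48 — ≈ 23.48.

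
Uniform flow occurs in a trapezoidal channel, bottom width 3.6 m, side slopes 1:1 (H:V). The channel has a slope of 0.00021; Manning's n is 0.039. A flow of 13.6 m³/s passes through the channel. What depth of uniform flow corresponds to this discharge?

y_n = 3.47 m

Manning's equation rearranged: A R^(2/3) = nQ / (1·√S) = 0.039 × 13.6 / (√0.00021) = 36.6.
Trying y = 3.78 m: A R^(2/3) = 43.57 — too large.
Trying y = 3.05 m: A R^(2/3) = 28.42 — too small.
Trying y = 3.47 m: A R^(2/3) = 36.69 — close enough.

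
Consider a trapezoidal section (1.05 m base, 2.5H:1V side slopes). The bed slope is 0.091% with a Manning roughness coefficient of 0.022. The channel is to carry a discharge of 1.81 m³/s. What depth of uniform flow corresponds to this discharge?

Manning's equation rearranged: A R^(2/3) = nQ / (1·√S) = 0.022 × 1.81 / (√0.00091) = 1.32.
At y = 0.96 m: A R^(2/3) = 2.176 — high.
At y = 0.58 m: A R^(2/3) = 0.7166 — low.
At y = 0.768 m: A R^(2/3) = 1.319 — ≈ 1.32.

y_n = 0.768 m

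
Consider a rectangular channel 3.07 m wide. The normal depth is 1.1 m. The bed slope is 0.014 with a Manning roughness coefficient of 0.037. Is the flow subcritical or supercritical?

Flow area A = b·y = 3.07 × 1.1 = 3.377 m². Wetted perimeter P = b + 2y = 3.07 + 2×1.1 = 5.27 m.
Hydraulic radius R = A/P = 3.377/5.27 = 0.6408 m.
V = (1/n) R^(2/3) √S = (1/0.037) × 0.6408^(2/3) × √0.014 = 2.377 m/s. Hydraulic depth D_h = A/T = 3.377/3.07 = 1.1 m.
Froude number Fr = V/√(g·D_h) = 2.377/√(9.81×1.1) = 0.724, which is less than 1, so the flow is subcritical.

subcritical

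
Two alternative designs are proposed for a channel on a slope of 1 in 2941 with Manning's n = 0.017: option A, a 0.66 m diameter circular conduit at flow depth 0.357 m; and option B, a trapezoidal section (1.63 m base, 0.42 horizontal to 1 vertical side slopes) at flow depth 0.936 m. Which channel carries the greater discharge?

channel B

Channel A: For a circular section of diameter D = 0.66 m at depth y = 0.357 m, the central angle is θ = 2 arccos(1 − 2y/D) = 3.305 rad. Then A = (D²/8)(θ − sin θ) = 0.1889 m² and P = Dθ/2 = 1.091 m. Hydraulic radius R = A/P = 0.1889/1.091 = 0.1731 m. Q_A = (1/0.017)·0.1889·0.1731^(2/3)·√0.00034 = 0.06364 m³/s.
Channel B: With bottom width b = 1.63 m and side slope z = 0.42: A = (b + zy)y = (1.63 + 0.42×0.936)×0.936 = 1.894 m²; P = b + 2y√(1+z²) = 1.63 + 2×0.936×1.085 = 3.66 m. Hydraulic radius R = A/P = 1.894/3.66 = 0.5173 m. Q_B = (1/0.017)·1.894·0.5173^(2/3)·√0.00034 = 1.324 m³/s.
Q_A = 0.06364 m³/s vs Q_B = 1.324 m³/s, so channel B carries more.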